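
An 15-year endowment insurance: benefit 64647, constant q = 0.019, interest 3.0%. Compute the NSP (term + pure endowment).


Term component = 13000.6674
Pure endowment = 15_p_x * v^15 * benefit = 0.749955 * 0.641862 * 64647 = 31118.963
NSP = 44119.6304


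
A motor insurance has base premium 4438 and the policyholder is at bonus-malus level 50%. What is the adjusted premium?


adjusted = base * BM_level / 100
= 4438 * 50 / 100
= 4438 * 0.5
= 2219.0


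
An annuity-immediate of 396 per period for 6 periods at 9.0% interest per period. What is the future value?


FV = PMT * ((1+i)^n - 1) / i
= 396 * ((1.09)^6 - 1) / 0.09
= 396 * (1.6771 - 1) / 0.09
= 2979.2405


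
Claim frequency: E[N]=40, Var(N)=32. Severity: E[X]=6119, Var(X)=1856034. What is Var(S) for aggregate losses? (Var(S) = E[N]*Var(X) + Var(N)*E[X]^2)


Var(S) = E[N]*Var(X) + Var(N)*E[X]^2
= 40*1856034 + 32*6119^2
= 74241360 + 1198149152
= 1.2724e+09


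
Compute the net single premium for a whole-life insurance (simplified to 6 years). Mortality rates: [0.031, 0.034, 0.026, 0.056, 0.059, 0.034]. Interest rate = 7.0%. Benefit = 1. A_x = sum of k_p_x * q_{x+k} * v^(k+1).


v = 0.934579
Year 0: k_p_x=1.0, q=0.031, term=0.028972
Year 1: k_p_x=0.969, q=0.034, term=0.028776
Year 2: k_p_x=0.936054, q=0.026, term=0.019867
Year 3: k_p_x=0.911717, q=0.056, term=0.03895
Year 4: k_p_x=0.86066, q=0.059, term=0.036205
Year 5: k_p_x=0.809881, q=0.034, term=0.018348
A_x = 0.1711


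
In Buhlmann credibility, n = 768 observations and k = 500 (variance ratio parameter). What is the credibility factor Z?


Z = n / (n + k)
= 768 / (768 + 500)
= 768 / 1268
= 0.6057


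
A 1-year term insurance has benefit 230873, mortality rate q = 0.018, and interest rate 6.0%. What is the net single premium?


NSP = benefit * q * v
v = 1/(1+i) = 0.943396
NSP = 230873 * 0.018 * 0.943396
= 3920.4849


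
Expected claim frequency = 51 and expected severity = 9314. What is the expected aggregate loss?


E[S] = E[N] * E[X]
= 51 * 9314
= 475014


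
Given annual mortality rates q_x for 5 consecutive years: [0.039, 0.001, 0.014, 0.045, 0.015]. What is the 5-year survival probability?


p_k = 1 - q_k for each year
Survival = product of (1 - q_k)
= 0.961 * 0.999 * 0.986 * 0.955 * 0.985
= 0.8904


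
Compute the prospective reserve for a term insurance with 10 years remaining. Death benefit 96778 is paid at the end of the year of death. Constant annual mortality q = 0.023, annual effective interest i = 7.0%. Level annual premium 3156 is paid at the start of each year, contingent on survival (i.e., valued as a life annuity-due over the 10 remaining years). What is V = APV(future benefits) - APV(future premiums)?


v = 1/(1+i) = 0.934579
APV(future benefits) per unit = sum_{k=0}^{9} k_p_x * q * v^(k+1) = 0.14769
APV(future benefits) = 96778 * 0.14769 = 14293.1819
Life annuity-due factor ä_{x:10} = sum_{k=0}^{9} k_p_x * v^k = 6.870814
APV(future premiums) = 3156 * 6.870814 = 21684.2903
V = 14293.1819 - 21684.2903
= -7391.1084


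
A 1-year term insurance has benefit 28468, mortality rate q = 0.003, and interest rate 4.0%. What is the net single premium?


NSP = benefit * q * v
v = 1/(1+i) = 0.961538
NSP = 28468 * 0.003 * 0.961538
= 82.1192


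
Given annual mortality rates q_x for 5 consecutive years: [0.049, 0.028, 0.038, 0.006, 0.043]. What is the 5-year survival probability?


p_k = 1 - q_k for each year
Survival = product of (1 - q_k)
= 0.951 * 0.972 * 0.962 * 0.994 * 0.957
= 0.8459


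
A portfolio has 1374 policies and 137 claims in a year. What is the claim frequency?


frequency = claims / policies
= 137 / 1374
= 0.0997


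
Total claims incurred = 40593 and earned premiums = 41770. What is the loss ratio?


Loss ratio = claims / premiums
= 40593 / 41770
= 0.9718


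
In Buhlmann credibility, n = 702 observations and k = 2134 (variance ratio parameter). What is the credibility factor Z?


Z = n / (n + k)
= 702 / (702 + 2134)
= 702 / 2836
= 0.2475


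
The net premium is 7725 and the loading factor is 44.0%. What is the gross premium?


Gross = net * (1 + loading)
= 7725 * (1 + 0.44)
= 7725 * 1.44
= 11124.0


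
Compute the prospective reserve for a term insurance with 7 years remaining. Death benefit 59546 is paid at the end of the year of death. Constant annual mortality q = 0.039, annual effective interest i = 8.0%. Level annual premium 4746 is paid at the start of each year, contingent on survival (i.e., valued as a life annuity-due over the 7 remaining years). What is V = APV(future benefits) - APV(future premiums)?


v = 1/(1+i) = 0.925926
APV(future benefits) per unit = sum_{k=0}^{6} k_p_x * q * v^(k+1) = 0.182982
APV(future benefits) = 59546 * 0.182982 = 10895.8616
Life annuity-due factor ä_{x:7} = sum_{k=0}^{6} k_p_x * v^k = 5.067201
APV(future premiums) = 4746 * 5.067201 = 24048.9361
V = 10895.8616 - 24048.9361
= -13153.0745


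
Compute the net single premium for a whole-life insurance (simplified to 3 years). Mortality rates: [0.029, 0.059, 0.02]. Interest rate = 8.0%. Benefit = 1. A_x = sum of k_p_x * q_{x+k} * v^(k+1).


v = 0.925926
Year 0: k_p_x=1.0, q=0.029, term=0.026852
Year 1: k_p_x=0.971, q=0.059, term=0.049116
Year 2: k_p_x=0.913711, q=0.02, term=0.014507
A_x = 0.0905


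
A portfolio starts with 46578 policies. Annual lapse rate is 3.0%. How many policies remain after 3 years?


remaining = initial * (1 - lapse)^years
= 46578 * (1 - 0.03)^3
= 46578 * 0.912673
= 42510.483


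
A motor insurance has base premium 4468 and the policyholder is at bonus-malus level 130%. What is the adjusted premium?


adjusted = base * BM_level / 100
= 4468 * 130 / 100
= 4468 * 1.3
= 5808.4


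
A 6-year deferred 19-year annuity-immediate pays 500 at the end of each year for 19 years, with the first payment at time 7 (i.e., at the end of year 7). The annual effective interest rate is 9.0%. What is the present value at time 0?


PV at time 6 of the 19-year annuity-immediate:
a_n = 500 * (1-(1+0.09)^(-19))/0.09 = 4475.0574
Discount back 6 years to time 0:
PV = 4475.0574 * (1+0.09)^(-6)
= 4475.0574 * 0.596267
= 2668.3305


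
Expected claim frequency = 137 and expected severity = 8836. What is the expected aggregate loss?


E[S] = E[N] * E[X]
= 137 * 8836
= 1.2105e+06


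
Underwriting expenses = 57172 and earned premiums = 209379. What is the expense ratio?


Expense ratio = expenses / premiums
= 57172 / 209379
= 0.2731


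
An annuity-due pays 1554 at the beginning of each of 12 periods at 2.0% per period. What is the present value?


PV_due = PMT * (1-(1+i)^(-n))/i * (1+i)
PV_immediate = 16434.0803
PV_due = 16434.0803 * 1.02
= 16762.7619


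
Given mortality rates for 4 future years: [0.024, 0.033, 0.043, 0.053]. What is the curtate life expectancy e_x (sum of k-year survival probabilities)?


e_x = sum_{k=1}^{n} k_p_x
k_p_x values:
  1_p_x = 0.976
  2_p_x = 0.943792
  3_p_x = 0.903209
  4_p_x = 0.855339
e_x = 3.6783


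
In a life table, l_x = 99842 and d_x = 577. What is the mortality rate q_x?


q_x = d_x / l_x
= 577 / 99842
= 0.0058


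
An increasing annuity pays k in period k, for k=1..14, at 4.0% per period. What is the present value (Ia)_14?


(Ia)_n = sum_{k=1}^{n} k * v^k, v = 1/(1+i)
v = 0.961538
Sum computed term by term:
(Ia)_14 = 72.5249


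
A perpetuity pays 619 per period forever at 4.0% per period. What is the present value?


PV = PMT / i
= 619 / 0.04
= 15475.0


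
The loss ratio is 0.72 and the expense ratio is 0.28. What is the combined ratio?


Combined ratio = loss ratio + expense ratio
= 0.72 + 0.28
= 1.0


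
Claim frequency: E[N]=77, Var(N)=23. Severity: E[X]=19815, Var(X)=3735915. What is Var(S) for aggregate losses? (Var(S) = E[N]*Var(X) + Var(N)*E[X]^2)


Var(S) = E[N]*Var(X) + Var(N)*E[X]^2
= 77*3735915 + 23*19815^2
= 287665455 + 9030587175
= 9.3183e+09


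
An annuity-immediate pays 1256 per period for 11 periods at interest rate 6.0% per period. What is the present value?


PV = PMT * (1 - (1+i)^(-n)) / i
= 1256 * (1 - (1+0.06)^(-11)) / 0.06
= 1256 * (1 - 0.526788) / 0.06
= 1256 * 7.886875
= 9905.9145


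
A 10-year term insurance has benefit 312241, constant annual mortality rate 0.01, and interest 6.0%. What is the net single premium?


NSP = benefit * sum_{k=0}^{n-1} k_p_x * q * v^(k+1)
With constant q=0.01, v=0.943396
Sum = 0.070714
NSP = 312241 * 0.070714
= 22079.7999


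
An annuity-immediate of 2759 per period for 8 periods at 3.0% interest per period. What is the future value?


FV = PMT * ((1+i)^n - 1) / i
= 2759 * ((1.03)^8 - 1) / 0.03
= 2759 * (1.26677 - 1) / 0.03
= 24533.9552


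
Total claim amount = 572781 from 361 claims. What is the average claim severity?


severity = total / number
= 572781 / 361
= 1586.651


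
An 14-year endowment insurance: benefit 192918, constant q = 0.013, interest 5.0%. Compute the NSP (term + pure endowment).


Term component = 23068.0888
Pure endowment = 14_p_x * v^14 * benefit = 0.832607 * 0.505068 * 192918 = 81126.4928
NSP = 104194.5816


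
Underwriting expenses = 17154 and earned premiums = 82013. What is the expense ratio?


Expense ratio = expenses / premiums
= 17154 / 82013
= 0.2092


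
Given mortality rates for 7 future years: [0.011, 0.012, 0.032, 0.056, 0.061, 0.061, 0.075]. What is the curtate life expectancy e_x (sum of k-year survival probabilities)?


e_x = sum_{k=1}^{n} k_p_x
k_p_x values:
  1_p_x = 0.989
  2_p_x = 0.977132
  3_p_x = 0.945864
  4_p_x = 0.892895
  5_p_x = 0.838429
  6_p_x = 0.787285
  7_p_x = 0.728238
e_x = 6.1588


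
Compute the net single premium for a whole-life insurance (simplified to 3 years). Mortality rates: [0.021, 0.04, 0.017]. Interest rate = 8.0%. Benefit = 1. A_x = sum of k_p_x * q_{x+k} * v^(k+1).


v = 0.925926
Year 0: k_p_x=1.0, q=0.021, term=0.019444
Year 1: k_p_x=0.979, q=0.04, term=0.033573
Year 2: k_p_x=0.93984, q=0.017, term=0.012683
A_x = 0.0657


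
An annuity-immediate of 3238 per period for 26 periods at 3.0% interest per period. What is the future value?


FV = PMT * ((1+i)^n - 1) / i
= 3238 * ((1.03)^26 - 1) / 0.03
= 3238 * (2.156591 - 1) / 0.03
= 124834.7508


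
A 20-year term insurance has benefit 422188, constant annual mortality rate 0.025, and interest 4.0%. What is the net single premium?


NSP = benefit * sum_{k=0}^{n-1} k_p_x * q * v^(k+1)
With constant q=0.025, v=0.961538
Sum = 0.278824
NSP = 422188 * 0.278824
= 117715.9537


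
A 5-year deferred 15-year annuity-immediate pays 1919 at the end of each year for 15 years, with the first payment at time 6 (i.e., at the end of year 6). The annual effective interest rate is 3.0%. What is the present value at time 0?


PV at time 5 of the 15-year annuity-immediate:
a_n = 1919 * (1-(1+0.03)^(-15))/0.03 = 22908.8974
Discount back 5 years to time 0:
PV = 22908.8974 * (1+0.03)^(-5)
= 22908.8974 * 0.862609
= 19761.4162


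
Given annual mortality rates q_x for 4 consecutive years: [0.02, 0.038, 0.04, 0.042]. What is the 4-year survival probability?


p_k = 1 - q_k for each year
Survival = product of (1 - q_k)
= 0.98 * 0.962 * 0.96 * 0.958
= 0.867


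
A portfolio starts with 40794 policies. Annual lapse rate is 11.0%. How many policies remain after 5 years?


remaining = initial * (1 - lapse)^years
= 40794 * (1 - 0.11)^5
= 40794 * 0.558406
= 22779.6121


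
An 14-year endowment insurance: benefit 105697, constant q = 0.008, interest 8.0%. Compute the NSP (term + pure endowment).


Term component = 6685.3336
Pure endowment = 14_p_x * v^14 * benefit = 0.893642 * 0.340461 * 105697 = 32158.3305
NSP = 38843.6641


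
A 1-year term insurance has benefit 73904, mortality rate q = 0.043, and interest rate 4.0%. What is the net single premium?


NSP = benefit * q * v
v = 1/(1+i) = 0.961538
NSP = 73904 * 0.043 * 0.961538
= 3055.6462


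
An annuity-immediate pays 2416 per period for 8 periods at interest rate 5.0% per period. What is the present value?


PV = PMT * (1 - (1+i)^(-n)) / i
= 2416 * (1 - (1+0.05)^(-8)) / 0.05
= 2416 * (1 - 0.676839) / 0.05
= 2416 * 6.463213
= 15615.122


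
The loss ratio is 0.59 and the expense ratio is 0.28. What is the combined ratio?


Combined ratio = loss ratio + expense ratio
= 0.59 + 0.28
= 0.87


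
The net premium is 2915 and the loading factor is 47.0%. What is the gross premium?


Gross = net * (1 + loading)
= 2915 * (1 + 0.47)
= 2915 * 1.47
= 4285.05


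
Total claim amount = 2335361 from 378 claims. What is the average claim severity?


severity = total / number
= 2335361 / 378
= 6178.2037


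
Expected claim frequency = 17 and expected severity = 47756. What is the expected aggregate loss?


E[S] = E[N] * E[X]
= 17 * 47756
= 811852


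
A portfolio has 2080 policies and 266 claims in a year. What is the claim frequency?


frequency = claims / policies
= 266 / 2080
= 0.1279


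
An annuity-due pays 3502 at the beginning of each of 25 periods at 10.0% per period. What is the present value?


PV_due = PMT * (1-(1+i)^(-n))/i * (1+i)
PV_immediate = 31787.7941
PV_due = 31787.7941 * 1.1
= 34966.5736


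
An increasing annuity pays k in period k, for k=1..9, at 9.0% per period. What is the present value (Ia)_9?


(Ia)_n = sum_{k=1}^{n} k * v^k, v = 1/(1+i)
v = 0.917431
Sum computed term by term:
(Ia)_9 = 26.5663


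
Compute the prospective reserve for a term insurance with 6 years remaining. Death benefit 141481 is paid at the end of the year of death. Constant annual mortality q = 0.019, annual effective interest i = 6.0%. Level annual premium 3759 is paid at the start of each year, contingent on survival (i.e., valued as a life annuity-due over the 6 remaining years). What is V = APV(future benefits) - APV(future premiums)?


v = 1/(1+i) = 0.943396
APV(future benefits) per unit = sum_{k=0}^{5} k_p_x * q * v^(k+1) = 0.089392
APV(future benefits) = 141481 * 0.089392 = 12647.2836
Life annuity-due factor ä_{x:6} = sum_{k=0}^{5} k_p_x * v^k = 4.987138
APV(future premiums) = 3759 * 4.987138 = 18746.6524
V = 12647.2836 - 18746.6524
= -6099.3688


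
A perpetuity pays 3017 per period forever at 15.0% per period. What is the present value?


PV = PMT / i
= 3017 / 0.15
= 20113.3333


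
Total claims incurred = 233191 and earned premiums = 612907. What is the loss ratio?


Loss ratio = claims / premiums
= 233191 / 612907
= 0.3805


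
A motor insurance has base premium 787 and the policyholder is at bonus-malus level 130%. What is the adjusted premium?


adjusted = base * BM_level / 100
= 787 * 130 / 100
= 787 * 1.3
= 1023.1


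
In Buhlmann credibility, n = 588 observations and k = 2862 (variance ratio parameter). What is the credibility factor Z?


Z = n / (n + k)
= 588 / (588 + 2862)
= 588 / 3450
= 0.1704


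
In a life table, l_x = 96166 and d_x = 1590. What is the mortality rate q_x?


q_x = d_x / l_x
= 1590 / 96166
= 0.0165


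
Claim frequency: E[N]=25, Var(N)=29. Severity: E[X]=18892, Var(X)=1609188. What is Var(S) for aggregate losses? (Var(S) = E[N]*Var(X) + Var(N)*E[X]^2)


Var(S) = E[N]*Var(X) + Var(N)*E[X]^2
= 25*1609188 + 29*18892^2
= 40229700 + 10350322256
= 1.0391e+10


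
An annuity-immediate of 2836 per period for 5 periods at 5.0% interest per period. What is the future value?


FV = PMT * ((1+i)^n - 1) / i
= 2836 * ((1.05)^5 - 1) / 0.05
= 2836 * (1.276282 - 1) / 0.05
= 15670.6902


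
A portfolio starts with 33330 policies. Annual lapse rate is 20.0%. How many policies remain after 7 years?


remaining = initial * (1 - lapse)^years
= 33330 * (1 - 0.2)^7
= 33330 * 0.209715
= 6989.8076


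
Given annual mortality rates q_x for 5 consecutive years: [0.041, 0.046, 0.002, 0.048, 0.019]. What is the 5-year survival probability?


p_k = 1 - q_k for each year
Survival = product of (1 - q_k)
= 0.959 * 0.954 * 0.998 * 0.952 * 0.981
= 0.8527


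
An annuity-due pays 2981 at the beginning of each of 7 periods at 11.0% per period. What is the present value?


PV_due = PMT * (1-(1+i)^(-n))/i * (1+i)
PV_immediate = 14047.0571
PV_due = 14047.0571 * 1.11
= 15592.2333


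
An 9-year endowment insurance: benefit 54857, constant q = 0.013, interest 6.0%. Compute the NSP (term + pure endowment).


Term component = 4629.1612
Pure endowment = 9_p_x * v^9 * benefit = 0.888903 * 0.591898 * 54857 = 28862.4797
NSP = 33491.6408


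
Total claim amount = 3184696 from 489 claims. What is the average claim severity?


severity = total / number
= 3184696 / 489
= 6512.6708


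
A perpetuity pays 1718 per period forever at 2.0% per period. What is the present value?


PV = PMT / i
= 1718 / 0.02
= 85900.0


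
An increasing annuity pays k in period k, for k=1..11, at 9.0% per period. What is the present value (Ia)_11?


(Ia)_n = sum_{k=1}^{n} k * v^k, v = 1/(1+i)
v = 0.917431
Sum computed term by term:
(Ia)_11 = 35.0533


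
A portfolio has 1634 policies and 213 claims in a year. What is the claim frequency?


frequency = claims / policies
= 213 / 1634
= 0.1304


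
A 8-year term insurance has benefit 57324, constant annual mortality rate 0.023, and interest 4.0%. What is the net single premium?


NSP = benefit * sum_{k=0}^{n-1} k_p_x * q * v^(k+1)
With constant q=0.023, v=0.961538
Sum = 0.143629
NSP = 57324 * 0.143629
= 8233.3689


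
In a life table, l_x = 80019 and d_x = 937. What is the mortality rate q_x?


q_x = d_x / l_x
= 937 / 80019
= 0.0117


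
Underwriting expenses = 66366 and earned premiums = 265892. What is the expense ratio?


Expense ratio = expenses / premiums
= 66366 / 265892
= 0.2496


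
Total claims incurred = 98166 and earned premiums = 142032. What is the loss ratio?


Loss ratio = claims / premiums
= 98166 / 142032
= 0.6912


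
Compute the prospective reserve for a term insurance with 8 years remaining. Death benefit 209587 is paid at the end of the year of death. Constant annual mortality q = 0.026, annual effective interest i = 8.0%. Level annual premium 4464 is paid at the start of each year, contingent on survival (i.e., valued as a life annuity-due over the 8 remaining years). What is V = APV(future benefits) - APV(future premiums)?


v = 1/(1+i) = 0.925926
APV(future benefits) per unit = sum_{k=0}^{7} k_p_x * q * v^(k+1) = 0.137946
APV(future benefits) = 209587 * 0.137946 = 28911.7109
Life annuity-due factor ä_{x:8} = sum_{k=0}^{7} k_p_x * v^k = 5.730069
APV(future premiums) = 4464 * 5.730069 = 25579.0284
V = 28911.7109 - 25579.0284
= 3332.6825


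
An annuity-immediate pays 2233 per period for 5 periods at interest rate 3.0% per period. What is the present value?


PV = PMT * (1 - (1+i)^(-n)) / i
= 2233 * (1 - (1+0.03)^(-5)) / 0.03
= 2233 * (1 - 0.862609) / 0.03
= 2233 * 4.579707
= 10226.4861


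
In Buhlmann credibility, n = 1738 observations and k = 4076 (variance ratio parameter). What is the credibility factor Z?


Z = n / (n + k)
= 1738 / (1738 + 4076)
= 1738 / 5814
= 0.2989


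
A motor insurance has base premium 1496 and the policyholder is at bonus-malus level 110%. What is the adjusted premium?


adjusted = base * BM_level / 100
= 1496 * 110 / 100
= 1496 * 1.1
= 1645.6


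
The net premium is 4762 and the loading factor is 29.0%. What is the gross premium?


Gross = net * (1 + loading)
= 4762 * (1 + 0.29)
= 4762 * 1.29
= 6142.98


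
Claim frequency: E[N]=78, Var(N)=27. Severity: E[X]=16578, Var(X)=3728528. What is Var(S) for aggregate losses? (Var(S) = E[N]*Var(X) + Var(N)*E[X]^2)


Var(S) = E[N]*Var(X) + Var(N)*E[X]^2
= 78*3728528 + 27*16578^2
= 290825184 + 7420412268
= 7.7112e+09


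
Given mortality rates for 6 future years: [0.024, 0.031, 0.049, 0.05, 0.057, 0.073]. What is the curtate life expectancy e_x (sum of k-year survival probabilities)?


e_x = sum_{k=1}^{n} k_p_x
k_p_x values:
  1_p_x = 0.976
  2_p_x = 0.945744
  3_p_x = 0.899403
  4_p_x = 0.854432
  5_p_x = 0.80573
  6_p_x = 0.746911
e_x = 5.2282


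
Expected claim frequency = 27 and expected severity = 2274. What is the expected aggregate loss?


E[S] = E[N] * E[X]
= 27 * 2274
= 61398


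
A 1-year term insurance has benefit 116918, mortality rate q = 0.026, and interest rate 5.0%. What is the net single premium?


NSP = benefit * q * v
v = 1/(1+i) = 0.952381
NSP = 116918 * 0.026 * 0.952381
= 2895.1124


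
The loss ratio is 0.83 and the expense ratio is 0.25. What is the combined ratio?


Combined ratio = loss ratio + expense ratio
= 0.83 + 0.25
= 1.08


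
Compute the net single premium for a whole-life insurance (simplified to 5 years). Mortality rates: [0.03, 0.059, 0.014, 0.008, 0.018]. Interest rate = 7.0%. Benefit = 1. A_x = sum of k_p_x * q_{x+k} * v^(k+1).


v = 0.934579
Year 0: k_p_x=1.0, q=0.03, term=0.028037
Year 1: k_p_x=0.97, q=0.059, term=0.049987
Year 2: k_p_x=0.91277, q=0.014, term=0.010431
Year 3: k_p_x=0.899991, q=0.008, term=0.005493
Year 4: k_p_x=0.892791, q=0.018, term=0.011458
A_x = 0.1054


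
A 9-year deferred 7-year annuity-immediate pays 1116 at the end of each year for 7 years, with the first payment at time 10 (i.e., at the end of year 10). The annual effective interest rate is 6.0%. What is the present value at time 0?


PV at time 9 of the 7-year annuity-immediate:
a_n = 1116 * (1-(1+0.06)^(-7))/0.06 = 6229.9377
Discount back 9 years to time 0:
PV = 6229.9377 * (1+0.06)^(-9)
= 6229.9377 * 0.591898
= 3687.4905


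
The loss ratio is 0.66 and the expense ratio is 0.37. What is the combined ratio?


Combined ratio = loss ratio + expense ratio
= 0.66 + 0.37
= 1.03


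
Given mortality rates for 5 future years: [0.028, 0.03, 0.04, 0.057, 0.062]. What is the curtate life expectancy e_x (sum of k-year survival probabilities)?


e_x = sum_{k=1}^{n} k_p_x
k_p_x values:
  1_p_x = 0.972
  2_p_x = 0.94284
  3_p_x = 0.905126
  4_p_x = 0.853534
  5_p_x = 0.800615
e_x = 4.4741


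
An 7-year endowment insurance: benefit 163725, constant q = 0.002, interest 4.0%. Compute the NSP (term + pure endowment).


Term component = 1954.2326
Pure endowment = 7_p_x * v^7 * benefit = 0.986084 * 0.759918 * 163725 = 122686.1147
NSP = 124640.3473


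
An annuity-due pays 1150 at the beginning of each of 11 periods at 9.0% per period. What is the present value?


PV_due = PMT * (1-(1+i)^(-n))/i * (1+i)
PV_immediate = 7825.9691
PV_due = 7825.9691 * 1.09
= 8530.3064


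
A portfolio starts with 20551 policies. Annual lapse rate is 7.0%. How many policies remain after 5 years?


remaining = initial * (1 - lapse)^years
= 20551 * (1 - 0.07)^5
= 20551 * 0.695688
= 14297.0917


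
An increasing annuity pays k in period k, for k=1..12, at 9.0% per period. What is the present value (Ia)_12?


(Ia)_n = sum_{k=1}^{n} k * v^k, v = 1/(1+i)
v = 0.917431
Sum computed term by term:
(Ia)_12 = 39.3197


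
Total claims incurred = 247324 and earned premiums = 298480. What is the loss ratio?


Loss ratio = claims / premiums
= 247324 / 298480
= 0.8286


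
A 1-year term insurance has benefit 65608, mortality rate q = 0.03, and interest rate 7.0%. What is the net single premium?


NSP = benefit * q * v
v = 1/(1+i) = 0.934579
NSP = 65608 * 0.03 * 0.934579
= 1839.4766


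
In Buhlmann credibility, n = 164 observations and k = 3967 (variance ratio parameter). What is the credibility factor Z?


Z = n / (n + k)
= 164 / (164 + 3967)
= 164 / 4131
= 0.0397


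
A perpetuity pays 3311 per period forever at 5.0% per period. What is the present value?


PV = PMT / i
= 3311 / 0.05
= 66220.0


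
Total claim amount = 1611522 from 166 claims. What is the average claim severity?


severity = total / number
= 1611522 / 166
= 9707.9639


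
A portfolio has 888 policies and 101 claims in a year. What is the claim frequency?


frequency = claims / policies
= 101 / 888
= 0.1137


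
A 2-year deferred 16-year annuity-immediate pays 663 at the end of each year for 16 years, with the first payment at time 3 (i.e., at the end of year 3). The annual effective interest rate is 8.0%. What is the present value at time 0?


PV at time 2 of the 16-year annuity-immediate:
a_n = 663 * (1-(1+0.08)^(-16))/0.08 = 5868.4578
Discount back 2 years to time 0:
PV = 5868.4578 * (1+0.08)^(-2)
= 5868.4578 * 0.857339
= 5031.2566


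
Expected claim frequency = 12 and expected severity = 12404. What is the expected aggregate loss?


E[S] = E[N] * E[X]
= 12 * 12404
= 148848


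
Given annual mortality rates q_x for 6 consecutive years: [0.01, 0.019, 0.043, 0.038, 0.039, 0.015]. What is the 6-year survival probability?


p_k = 1 - q_k for each year
Survival = product of (1 - q_k)
= 0.99 * 0.981 * 0.957 * 0.962 * 0.961 * 0.985
= 0.8464


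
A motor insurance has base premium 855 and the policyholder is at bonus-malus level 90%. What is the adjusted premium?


adjusted = base * BM_level / 100
= 855 * 90 / 100
= 855 * 0.9
= 769.5


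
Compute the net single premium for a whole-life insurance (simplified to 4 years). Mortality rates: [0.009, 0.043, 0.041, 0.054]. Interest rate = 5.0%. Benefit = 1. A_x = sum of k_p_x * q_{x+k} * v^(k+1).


v = 0.952381
Year 0: k_p_x=1.0, q=0.009, term=0.008571
Year 1: k_p_x=0.991, q=0.043, term=0.038651
Year 2: k_p_x=0.948387, q=0.041, term=0.033589
Year 3: k_p_x=0.909503, q=0.054, term=0.040406
A_x = 0.1212


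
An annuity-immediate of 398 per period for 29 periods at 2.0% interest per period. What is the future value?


FV = PMT * ((1+i)^n - 1) / i
= 398 * ((1.02)^29 - 1) / 0.02
= 398 * (1.775845 - 1) / 0.02
= 15439.3093


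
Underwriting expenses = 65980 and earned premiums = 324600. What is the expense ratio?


Expense ratio = expenses / premiums
= 65980 / 324600
= 0.2033


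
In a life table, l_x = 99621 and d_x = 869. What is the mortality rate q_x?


q_x = d_x / l_x
= 869 / 99621
= 0.0087


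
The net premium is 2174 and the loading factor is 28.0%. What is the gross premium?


Gross = net * (1 + loading)
= 2174 * (1 + 0.28)
= 2174 * 1.28
= 2782.72


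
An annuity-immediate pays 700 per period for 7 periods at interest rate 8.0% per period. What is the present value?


PV = PMT * (1 - (1+i)^(-n)) / i
= 700 * (1 - (1+0.08)^(-7)) / 0.08
= 700 * (1 - 0.58349) / 0.08
= 700 * 5.20637
= 3644.459


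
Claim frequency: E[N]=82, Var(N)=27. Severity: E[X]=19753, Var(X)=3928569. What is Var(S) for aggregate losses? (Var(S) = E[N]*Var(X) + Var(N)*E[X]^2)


Var(S) = E[N]*Var(X) + Var(N)*E[X]^2
= 82*3928569 + 27*19753^2
= 322142658 + 10534887243
= 1.0857e+10


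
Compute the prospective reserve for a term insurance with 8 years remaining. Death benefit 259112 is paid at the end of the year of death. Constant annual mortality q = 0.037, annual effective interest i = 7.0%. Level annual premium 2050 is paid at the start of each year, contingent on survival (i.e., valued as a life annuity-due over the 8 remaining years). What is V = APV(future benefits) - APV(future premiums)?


v = 1/(1+i) = 0.934579
APV(future benefits) per unit = sum_{k=0}^{7} k_p_x * q * v^(k+1) = 0.196941
APV(future benefits) = 259112 * 0.196941 = 51029.8399
Life annuity-due factor ä_{x:8} = sum_{k=0}^{7} k_p_x * v^k = 5.695328
APV(future premiums) = 2050 * 5.695328 = 11675.4222
V = 51029.8399 - 11675.4222
= 39354.4177


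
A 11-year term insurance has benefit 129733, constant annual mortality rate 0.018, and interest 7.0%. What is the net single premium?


NSP = benefit * sum_{k=0}^{n-1} k_p_x * q * v^(k+1)
With constant q=0.018, v=0.934579
Sum = 0.124967
NSP = 129733 * 0.124967
= 16212.3642


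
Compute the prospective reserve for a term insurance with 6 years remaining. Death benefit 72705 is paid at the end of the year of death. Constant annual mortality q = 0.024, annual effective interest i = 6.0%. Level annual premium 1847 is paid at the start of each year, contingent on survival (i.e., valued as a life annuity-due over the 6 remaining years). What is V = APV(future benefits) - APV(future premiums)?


v = 1/(1+i) = 0.943396
APV(future benefits) per unit = sum_{k=0}^{5} k_p_x * q * v^(k+1) = 0.111616
APV(future benefits) = 72705 * 0.111616 = 8115.007
Life annuity-due factor ä_{x:6} = sum_{k=0}^{5} k_p_x * v^k = 4.929686
APV(future premiums) = 1847 * 4.929686 = 9105.1298
V = 8115.007 - 9105.1298
= -990.1228


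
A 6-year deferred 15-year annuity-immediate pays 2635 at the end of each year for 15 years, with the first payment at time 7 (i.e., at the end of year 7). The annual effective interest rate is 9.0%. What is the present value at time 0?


PV at time 6 of the 15-year annuity-immediate:
a_n = 2635 * (1-(1+0.09)^(-15))/0.09 = 21239.914
Discount back 6 years to time 0:
PV = 21239.914 * (1+0.09)^(-6)
= 21239.914 * 0.596267
= 12664.6668


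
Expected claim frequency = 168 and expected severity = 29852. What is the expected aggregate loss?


E[S] = E[N] * E[X]
= 168 * 29852
= 5.0151e+06


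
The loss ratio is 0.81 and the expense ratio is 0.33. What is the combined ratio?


Combined ratio = loss ratio + expense ratio
= 0.81 + 0.33
= 1.14


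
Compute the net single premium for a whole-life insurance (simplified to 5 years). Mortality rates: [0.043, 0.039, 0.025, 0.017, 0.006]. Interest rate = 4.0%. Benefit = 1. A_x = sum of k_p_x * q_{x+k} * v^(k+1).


v = 0.961538
Year 0: k_p_x=1.0, q=0.043, term=0.041346
Year 1: k_p_x=0.957, q=0.039, term=0.034507
Year 2: k_p_x=0.919677, q=0.025, term=0.02044
Year 3: k_p_x=0.896685, q=0.017, term=0.01303
Year 4: k_p_x=0.881441, q=0.006, term=0.004347
A_x = 0.1137


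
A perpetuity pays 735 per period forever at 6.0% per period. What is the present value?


PV = PMT / i
= 735 / 0.06
= 12250.0


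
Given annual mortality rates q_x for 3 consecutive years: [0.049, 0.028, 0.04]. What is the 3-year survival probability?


p_k = 1 - q_k for each year
Survival = product of (1 - q_k)
= 0.951 * 0.972 * 0.96
= 0.8874


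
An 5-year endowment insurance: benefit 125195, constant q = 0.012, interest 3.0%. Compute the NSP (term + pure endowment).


Term component = 6721.9128
Pure endowment = 5_p_x * v^5 * benefit = 0.941423 * 0.862609 * 125195 = 101668.3052
NSP = 108390.218


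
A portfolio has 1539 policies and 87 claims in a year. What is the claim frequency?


frequency = claims / policies
= 87 / 1539
= 0.0565


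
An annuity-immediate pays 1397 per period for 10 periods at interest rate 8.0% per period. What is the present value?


PV = PMT * (1 - (1+i)^(-n)) / i
= 1397 * (1 - (1+0.08)^(-10)) / 0.08
= 1397 * (1 - 0.463193) / 0.08
= 1397 * 6.710081
= 9373.9837


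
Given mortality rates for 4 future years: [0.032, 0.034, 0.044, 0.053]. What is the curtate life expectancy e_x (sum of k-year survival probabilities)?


e_x = sum_{k=1}^{n} k_p_x
k_p_x values:
  1_p_x = 0.968
  2_p_x = 0.935088
  3_p_x = 0.893944
  4_p_x = 0.846565
e_x = 3.6436


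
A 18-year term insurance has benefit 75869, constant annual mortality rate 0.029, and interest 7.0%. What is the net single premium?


NSP = benefit * sum_{k=0}^{n-1} k_p_x * q * v^(k+1)
With constant q=0.029, v=0.934579
Sum = 0.241902
NSP = 75869 * 0.241902
= 18352.877


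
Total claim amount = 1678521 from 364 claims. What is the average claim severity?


severity = total / number
= 1678521 / 364
= 4611.3214


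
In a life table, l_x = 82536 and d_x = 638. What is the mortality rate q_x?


q_x = d_x / l_x
= 638 / 82536
= 0.0077


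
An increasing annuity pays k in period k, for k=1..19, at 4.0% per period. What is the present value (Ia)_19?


(Ia)_n = sum_{k=1}^{n} k * v^k, v = 1/(1+i)
v = 0.961538
Sum computed term by term:
(Ia)_19 = 116.0273


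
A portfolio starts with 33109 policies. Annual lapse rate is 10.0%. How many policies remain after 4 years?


remaining = initial * (1 - lapse)^years
= 33109 * (1 - 0.1)^4
= 33109 * 0.6561
= 21722.8149


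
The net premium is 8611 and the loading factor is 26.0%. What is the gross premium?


Gross = net * (1 + loading)
= 8611 * (1 + 0.26)
= 8611 * 1.26
= 10849.86


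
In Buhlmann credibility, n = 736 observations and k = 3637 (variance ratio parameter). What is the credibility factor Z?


Z = n / (n + k)
= 736 / (736 + 3637)
= 736 / 4373
= 0.1683


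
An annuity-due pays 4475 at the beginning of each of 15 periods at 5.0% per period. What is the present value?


PV_due = PMT * (1-(1+i)^(-n))/i * (1+i)
PV_immediate = 46448.9697
PV_due = 46448.9697 * 1.05
= 48771.4182


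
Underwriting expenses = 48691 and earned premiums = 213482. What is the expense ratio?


Expense ratio = expenses / premiums
= 48691 / 213482
= 0.2281


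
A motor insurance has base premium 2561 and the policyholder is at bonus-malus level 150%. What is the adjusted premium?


adjusted = base * BM_level / 100
= 2561 * 150 / 100
= 2561 * 1.5
= 3841.5


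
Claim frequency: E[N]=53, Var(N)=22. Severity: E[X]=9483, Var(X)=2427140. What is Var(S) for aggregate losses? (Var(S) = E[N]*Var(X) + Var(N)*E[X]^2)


Var(S) = E[N]*Var(X) + Var(N)*E[X]^2
= 53*2427140 + 22*9483^2
= 128638420 + 1978400358
= 2.1070e+09


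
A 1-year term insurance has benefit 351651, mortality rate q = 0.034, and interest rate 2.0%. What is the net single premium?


NSP = benefit * q * v
v = 1/(1+i) = 0.980392
NSP = 351651 * 0.034 * 0.980392
= 11721.7


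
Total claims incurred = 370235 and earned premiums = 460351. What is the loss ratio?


Loss ratio = claims / premiums
= 370235 / 460351
= 0.8042


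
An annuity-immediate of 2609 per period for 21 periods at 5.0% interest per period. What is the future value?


FV = PMT * ((1+i)^n - 1) / i
= 2609 * ((1.05)^21 - 1) / 0.05
= 2609 * (2.785963 - 1) / 0.05
= 93191.528


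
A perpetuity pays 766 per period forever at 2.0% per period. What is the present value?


PV = PMT / i
= 766 / 0.02
= 38300.0


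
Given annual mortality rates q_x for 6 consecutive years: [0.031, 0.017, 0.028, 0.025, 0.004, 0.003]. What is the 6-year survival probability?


p_k = 1 - q_k for each year
Survival = product of (1 - q_k)
= 0.969 * 0.983 * 0.972 * 0.975 * 0.996 * 0.997
= 0.8964


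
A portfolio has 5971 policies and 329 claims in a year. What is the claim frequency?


frequency = claims / policies
= 329 / 5971
= 0.0551


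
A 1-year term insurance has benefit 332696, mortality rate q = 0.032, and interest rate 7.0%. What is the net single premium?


NSP = benefit * q * v
v = 1/(1+i) = 0.934579
NSP = 332696 * 0.032 * 0.934579
= 9949.7869


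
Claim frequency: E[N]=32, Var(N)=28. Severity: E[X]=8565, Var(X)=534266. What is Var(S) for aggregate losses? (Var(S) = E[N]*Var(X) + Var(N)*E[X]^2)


Var(S) = E[N]*Var(X) + Var(N)*E[X]^2
= 32*534266 + 28*8565^2
= 17096512 + 2054058300
= 2.0712e+09


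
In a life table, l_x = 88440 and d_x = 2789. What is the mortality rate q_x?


q_x = d_x / l_x
= 2789 / 88440
= 0.0315


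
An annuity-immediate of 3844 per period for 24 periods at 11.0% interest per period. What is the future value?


FV = PMT * ((1+i)^n - 1) / i
= 3844 * ((1.11)^24 - 1) / 0.11
= 3844 * (12.239157 - 1) / 0.11
= 392757.4354


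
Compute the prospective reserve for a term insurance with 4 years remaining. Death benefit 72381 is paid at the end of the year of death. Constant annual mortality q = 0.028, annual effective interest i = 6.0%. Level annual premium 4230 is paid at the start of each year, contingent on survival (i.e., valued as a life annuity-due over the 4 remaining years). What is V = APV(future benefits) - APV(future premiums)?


v = 1/(1+i) = 0.943396
APV(future benefits) per unit = sum_{k=0}^{3} k_p_x * q * v^(k+1) = 0.093216
APV(future benefits) = 72381 * 0.093216 = 6747.0515
Life annuity-due factor ä_{x:4} = sum_{k=0}^{3} k_p_x * v^k = 3.528883
APV(future premiums) = 4230 * 3.528883 = 14927.1757
V = 6747.0515 - 14927.1757
= -8180.1242


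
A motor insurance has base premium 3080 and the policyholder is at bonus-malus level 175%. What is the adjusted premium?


adjusted = base * BM_level / 100
= 3080 * 175 / 100
= 3080 * 1.75
= 5390.0


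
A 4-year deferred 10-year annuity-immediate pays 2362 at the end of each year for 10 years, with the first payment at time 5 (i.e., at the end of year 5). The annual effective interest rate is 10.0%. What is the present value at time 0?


PV at time 4 of the 10-year annuity-immediate:
a_n = 2362 * (1-(1+0.1)^(-10))/0.1 = 14513.4675
Discount back 4 years to time 0:
PV = 14513.4675 * (1+0.1)^(-4)
= 14513.4675 * 0.683013
= 9912.8936


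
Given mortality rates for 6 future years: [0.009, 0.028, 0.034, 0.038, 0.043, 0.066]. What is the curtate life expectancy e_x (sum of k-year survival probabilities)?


e_x = sum_{k=1}^{n} k_p_x
k_p_x values:
  1_p_x = 0.991
  2_p_x = 0.963252
  3_p_x = 0.930501
  4_p_x = 0.895142
  5_p_x = 0.856651
  6_p_x = 0.800112
e_x = 5.4367


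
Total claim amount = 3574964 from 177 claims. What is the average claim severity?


severity = total / number
= 3574964 / 177
= 20197.5367


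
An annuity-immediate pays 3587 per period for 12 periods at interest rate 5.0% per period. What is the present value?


PV = PMT * (1 - (1+i)^(-n)) / i
= 3587 * (1 - (1+0.05)^(-12)) / 0.05
= 3587 * (1 - 0.556837) / 0.05
= 3587 * 8.863252
= 31792.4836


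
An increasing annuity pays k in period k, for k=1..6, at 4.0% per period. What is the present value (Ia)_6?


(Ia)_n = sum_{k=1}^{n} k * v^k, v = 1/(1+i)
v = 0.961538
Sum computed term by term:
(Ia)_6 = 17.7484


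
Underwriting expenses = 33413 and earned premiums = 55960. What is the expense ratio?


Expense ratio = expenses / premiums
= 33413 / 55960
= 0.5971


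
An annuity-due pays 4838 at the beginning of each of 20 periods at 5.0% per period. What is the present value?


PV_due = PMT * (1-(1+i)^(-n))/i * (1+i)
PV_immediate = 60292.1736
PV_due = 60292.1736 * 1.05
= 63306.7823


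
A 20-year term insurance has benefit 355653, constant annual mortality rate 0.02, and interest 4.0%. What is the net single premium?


NSP = benefit * sum_{k=0}^{n-1} k_p_x * q * v^(k+1)
With constant q=0.02, v=0.961538
Sum = 0.231771
NSP = 355653 * 0.231771
= 82429.9847


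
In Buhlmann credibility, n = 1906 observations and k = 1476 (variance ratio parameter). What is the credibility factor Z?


Z = n / (n + k)
= 1906 / (1906 + 1476)
= 1906 / 3382
= 0.5636


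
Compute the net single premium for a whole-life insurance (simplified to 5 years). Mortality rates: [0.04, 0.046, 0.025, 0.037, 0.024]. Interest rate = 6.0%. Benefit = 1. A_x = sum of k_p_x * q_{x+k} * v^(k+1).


v = 0.943396
Year 0: k_p_x=1.0, q=0.04, term=0.037736
Year 1: k_p_x=0.96, q=0.046, term=0.039302
Year 2: k_p_x=0.91584, q=0.025, term=0.019224
Year 3: k_p_x=0.892944, q=0.037, term=0.02617
Year 4: k_p_x=0.859905, q=0.024, term=0.015422
A_x = 0.1379


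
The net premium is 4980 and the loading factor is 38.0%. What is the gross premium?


Gross = net * (1 + loading)
= 4980 * (1 + 0.38)
= 4980 * 1.38
= 6872.4


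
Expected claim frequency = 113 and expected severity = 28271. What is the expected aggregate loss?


E[S] = E[N] * E[X]
= 113 * 28271
= 3.1946e+06


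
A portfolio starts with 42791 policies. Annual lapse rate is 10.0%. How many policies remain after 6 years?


remaining = initial * (1 - lapse)^years
= 42791 * (1 - 0.1)^6
= 42791 * 0.531441
= 22740.8918


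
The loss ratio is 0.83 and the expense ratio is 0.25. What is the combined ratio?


Combined ratio = loss ratio + expense ratio
= 0.83 + 0.25
= 1.08


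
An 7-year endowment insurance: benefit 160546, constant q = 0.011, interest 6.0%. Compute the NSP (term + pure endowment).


Term component = 9563.6194
Pure endowment = 7_p_x * v^7 * benefit = 0.925495 * 0.665057 * 160546 = 98817.1841
NSP = 108380.8034
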